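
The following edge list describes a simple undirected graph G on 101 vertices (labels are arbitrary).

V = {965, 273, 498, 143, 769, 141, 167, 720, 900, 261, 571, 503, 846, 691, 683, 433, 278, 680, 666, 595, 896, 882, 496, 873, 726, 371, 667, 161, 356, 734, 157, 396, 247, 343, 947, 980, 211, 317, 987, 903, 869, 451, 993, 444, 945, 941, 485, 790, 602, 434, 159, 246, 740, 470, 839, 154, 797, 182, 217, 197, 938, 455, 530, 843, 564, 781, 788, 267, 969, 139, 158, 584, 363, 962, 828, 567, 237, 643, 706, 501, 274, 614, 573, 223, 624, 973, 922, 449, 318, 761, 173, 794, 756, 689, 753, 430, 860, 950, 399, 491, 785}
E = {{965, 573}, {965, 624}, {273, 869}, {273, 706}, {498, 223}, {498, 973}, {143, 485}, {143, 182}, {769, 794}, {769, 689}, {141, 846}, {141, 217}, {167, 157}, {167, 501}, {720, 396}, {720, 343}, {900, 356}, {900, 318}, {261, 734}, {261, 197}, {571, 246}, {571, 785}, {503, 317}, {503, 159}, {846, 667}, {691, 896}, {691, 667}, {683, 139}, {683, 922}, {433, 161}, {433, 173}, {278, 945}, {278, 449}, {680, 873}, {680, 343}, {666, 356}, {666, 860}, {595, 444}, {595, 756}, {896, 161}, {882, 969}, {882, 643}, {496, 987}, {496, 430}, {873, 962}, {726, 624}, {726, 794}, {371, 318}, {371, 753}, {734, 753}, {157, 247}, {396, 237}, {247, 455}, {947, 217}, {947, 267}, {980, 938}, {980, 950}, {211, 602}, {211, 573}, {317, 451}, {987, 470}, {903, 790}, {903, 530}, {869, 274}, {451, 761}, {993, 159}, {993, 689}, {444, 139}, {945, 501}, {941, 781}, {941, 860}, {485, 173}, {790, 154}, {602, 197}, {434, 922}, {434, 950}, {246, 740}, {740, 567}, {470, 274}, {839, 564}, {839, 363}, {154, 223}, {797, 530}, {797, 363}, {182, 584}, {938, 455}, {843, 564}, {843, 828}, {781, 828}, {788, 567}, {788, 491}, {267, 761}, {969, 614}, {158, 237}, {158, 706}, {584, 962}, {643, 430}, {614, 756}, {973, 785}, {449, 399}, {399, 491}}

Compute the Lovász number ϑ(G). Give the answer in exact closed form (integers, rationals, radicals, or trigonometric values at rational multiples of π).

N(167) = {157, 501}, |N(167)| = 2.
Vertex 498 has 2 neighbors: 223, 973.
deg(182) = 2; N(182) = {143, 584}.
N(980) = {938, 950}, |N(980)| = 2.
101-vertex 2-regular graph: a single 101-cycle (edge-transitive).
A has 51 distinct eigenvalues ≈ [2.0, 1.996131, 1.98454, 1.96527, 1.938398, 1.904026, 1.862288, 1.813345, 1.757387, 1.694629, 1.625316, 1.549714, 1.468117, 1.38084, 1.288221, 1.190618, 1.088408, 0.981988, 0.871769, 0.758177, 0.641652, 0.522644, 0.401614, 0.279031, 0.155368, 0.031104, -0.093281, -0.217304, -0.340487, -0.462353, -0.582429, -0.700253, -0.815367, -0.927327, -1.035699, -1.140065, -1.240019, -1.335176, -1.425168, -1.509646, -1.588283, -1.660776, -1.726843, -1.78623, -1.838706, -1.884069, -1.922142, -1.952779, -1.975861, -1.991299, -1.999033].
With N=101: ϑ(G) = 101·(-(-1)*2*cos(pi/101))/(2−(-2*cos(pi/101))) = 101*cos(pi/101)/(cos(pi/101) + 1).
≈ 50.487783 (to 6 d.p.).
α=50, χ(Ḡ)=51; ϑ=101*cos(pi/101)/(cos(pi/101) + 1) lies between (both strict).

101*cos(pi/101)/(cos(pi/101) + 1)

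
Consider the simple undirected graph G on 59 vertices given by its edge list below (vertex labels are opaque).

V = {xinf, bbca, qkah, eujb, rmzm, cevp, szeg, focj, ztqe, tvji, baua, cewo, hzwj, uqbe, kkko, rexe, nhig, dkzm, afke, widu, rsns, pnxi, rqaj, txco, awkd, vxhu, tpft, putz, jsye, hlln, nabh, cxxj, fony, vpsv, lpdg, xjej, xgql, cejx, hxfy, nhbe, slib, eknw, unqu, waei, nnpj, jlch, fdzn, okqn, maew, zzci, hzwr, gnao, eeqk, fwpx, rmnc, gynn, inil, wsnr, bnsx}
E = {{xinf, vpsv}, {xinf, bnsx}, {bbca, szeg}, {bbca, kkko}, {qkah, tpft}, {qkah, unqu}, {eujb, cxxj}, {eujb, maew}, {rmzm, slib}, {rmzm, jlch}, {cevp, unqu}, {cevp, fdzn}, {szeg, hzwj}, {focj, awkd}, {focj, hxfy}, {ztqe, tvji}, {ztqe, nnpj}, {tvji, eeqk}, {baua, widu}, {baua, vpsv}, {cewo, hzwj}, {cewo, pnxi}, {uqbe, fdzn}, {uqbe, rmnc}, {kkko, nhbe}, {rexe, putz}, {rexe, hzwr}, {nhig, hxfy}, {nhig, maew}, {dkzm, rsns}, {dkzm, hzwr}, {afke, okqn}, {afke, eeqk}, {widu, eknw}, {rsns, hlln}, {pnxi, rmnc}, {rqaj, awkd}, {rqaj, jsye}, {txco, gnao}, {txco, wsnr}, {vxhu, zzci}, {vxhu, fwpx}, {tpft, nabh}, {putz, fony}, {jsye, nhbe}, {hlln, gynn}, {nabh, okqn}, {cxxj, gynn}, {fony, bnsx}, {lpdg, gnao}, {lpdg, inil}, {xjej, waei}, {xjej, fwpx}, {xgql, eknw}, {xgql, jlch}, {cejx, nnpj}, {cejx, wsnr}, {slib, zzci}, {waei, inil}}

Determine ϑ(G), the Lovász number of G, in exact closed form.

59*cos(pi/59)/(cos(pi/59) + 1)

N(hzwj) = {szeg, cewo}, |N(hzwj)| = 2.
deg(pnxi) = 2; N(pnxi) = {cewo, rmnc}.
deg(eeqk) = 2; N(eeqk) = {tvji, afke}.
deg(hlln) = 2; N(hlln) = {rsns, gynn}.
G on 59 vertices is 2-regular; the odd cycle C_{59}.
spec(A) ≈ [2.0, 1.9887, 1.9548, 1.8988, 1.8213, 1.7231, 1.6054, 1.4695, 1.317, 1.1496, 0.9691, 0.7776, 0.5774, 0.3706, 0.1596, -0.0532, -0.2655, -0.4747, -0.6785, -0.8746, -1.0608, -1.235, -1.3953, -1.5397, -1.6666, -1.7747, -1.8627, -1.9295, -1.9745, -1.9972] (distinct, 4 d.p.).
−59·(-2*cos(pi/59)) / ((2)−(-2*cos(pi/59))) = 59*cos(pi/59)/(cos(pi/59) + 1) = ϑ(G).
= 29.47907994… (decimal).
Sandwich: α(G)=29 ≤ ϑ(G)=59*cos(pi/59)/(cos(pi/59) + 1) ≤ χ(Ḡ)=30 (both strict).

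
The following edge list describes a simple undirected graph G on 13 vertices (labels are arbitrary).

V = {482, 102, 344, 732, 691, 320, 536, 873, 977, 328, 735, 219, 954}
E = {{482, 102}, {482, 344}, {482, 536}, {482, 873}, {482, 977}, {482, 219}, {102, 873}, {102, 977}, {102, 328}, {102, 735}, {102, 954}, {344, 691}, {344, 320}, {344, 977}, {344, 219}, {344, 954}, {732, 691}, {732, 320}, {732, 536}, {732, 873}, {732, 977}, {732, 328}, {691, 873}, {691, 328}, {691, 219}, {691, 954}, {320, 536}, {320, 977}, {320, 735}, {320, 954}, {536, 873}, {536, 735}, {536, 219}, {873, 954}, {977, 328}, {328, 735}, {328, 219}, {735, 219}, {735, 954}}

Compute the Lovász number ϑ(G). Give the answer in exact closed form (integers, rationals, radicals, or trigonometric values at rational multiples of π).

sqrt(13)

deg(536) = 6; N(536) = {482, 732, 320, 873, 735, 219}.
N(732) = {691, 320, 536, 873, 977, 328}, |N(732)| = 6.
Vertex 977 has 6 neighbors: 482, 102, 344, 732, 320, 328.
Vertex 344 has 6 neighbors: 482, 691, 320, 977, 219, 954.
6-regular, N=13; Paley(13): SR with (k,λ,μ)=(6,2,3).
spec(A) ≈ [6.0, 1.3028, -2.3028] (distinct, 4 d.p.).
−13·(-sqrt(13)/2 - 1/2) / ((6)−(-sqrt(13)/2 - 1/2)) = sqrt(13) = ϑ(G).
= 3.605551275… (decimal).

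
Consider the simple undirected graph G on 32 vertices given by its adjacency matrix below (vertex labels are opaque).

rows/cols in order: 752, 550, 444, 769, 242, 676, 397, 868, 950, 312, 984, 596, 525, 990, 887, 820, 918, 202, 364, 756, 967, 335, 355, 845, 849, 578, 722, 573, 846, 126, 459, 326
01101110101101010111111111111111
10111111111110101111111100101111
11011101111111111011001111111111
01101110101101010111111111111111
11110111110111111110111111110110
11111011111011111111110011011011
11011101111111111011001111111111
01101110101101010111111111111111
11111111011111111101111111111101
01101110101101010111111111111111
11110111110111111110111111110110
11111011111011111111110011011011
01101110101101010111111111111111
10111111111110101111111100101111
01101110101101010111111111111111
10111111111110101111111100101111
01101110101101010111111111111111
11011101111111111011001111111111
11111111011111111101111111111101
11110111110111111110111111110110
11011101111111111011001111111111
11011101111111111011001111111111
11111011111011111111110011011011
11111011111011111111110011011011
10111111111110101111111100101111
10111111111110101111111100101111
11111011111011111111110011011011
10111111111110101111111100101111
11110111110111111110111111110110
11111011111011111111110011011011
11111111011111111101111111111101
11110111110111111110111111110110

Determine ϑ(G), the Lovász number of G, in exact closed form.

7

Vertex 676 has 26 neighbors: 752, 550, 444, 769, 242, 397, 868, 950, 312, 984, 525, 990, 887, 820, 918, 202, 364, 756, 967, 335, 849, 578, 573, 846, 459, 326.
N(397) = {752, 550, 769, 242, 676, 868, 950, 312, 984, 596, 525, 990, 887, 820, 918, 364, 756, 355, 845, 849, 578, 722, 573, 846, 126, 459, 326}, |N(397)| = 27.
Vertex 990 has 26 neighbors: 752, 444, 769, 242, 676, 397, 868, 950, 312, 984, 596, 525, 887, 918, 202, 364, 756, 967, 335, 355, 845, 722, 846, 126, 459, 326.
N(845) = {752, 550, 444, 769, 242, 397, 868, 950, 312, 984, 525, 990, 887, 820, 918, 202, 364, 756, 967, 335, 849, 578, 573, 846, 459, 326}, |N(845)| = 26.
K_{7,6,6,5,5,3} (perfect); ϑ(G) = α(G) = max{7,6,6,5,5,3} = 7.
ϑ(G) ≈ 7.000000.
Sandwich: α(G)=7 ≤ ϑ(G)=7 ≤ χ(Ḡ)=7 (collapsed).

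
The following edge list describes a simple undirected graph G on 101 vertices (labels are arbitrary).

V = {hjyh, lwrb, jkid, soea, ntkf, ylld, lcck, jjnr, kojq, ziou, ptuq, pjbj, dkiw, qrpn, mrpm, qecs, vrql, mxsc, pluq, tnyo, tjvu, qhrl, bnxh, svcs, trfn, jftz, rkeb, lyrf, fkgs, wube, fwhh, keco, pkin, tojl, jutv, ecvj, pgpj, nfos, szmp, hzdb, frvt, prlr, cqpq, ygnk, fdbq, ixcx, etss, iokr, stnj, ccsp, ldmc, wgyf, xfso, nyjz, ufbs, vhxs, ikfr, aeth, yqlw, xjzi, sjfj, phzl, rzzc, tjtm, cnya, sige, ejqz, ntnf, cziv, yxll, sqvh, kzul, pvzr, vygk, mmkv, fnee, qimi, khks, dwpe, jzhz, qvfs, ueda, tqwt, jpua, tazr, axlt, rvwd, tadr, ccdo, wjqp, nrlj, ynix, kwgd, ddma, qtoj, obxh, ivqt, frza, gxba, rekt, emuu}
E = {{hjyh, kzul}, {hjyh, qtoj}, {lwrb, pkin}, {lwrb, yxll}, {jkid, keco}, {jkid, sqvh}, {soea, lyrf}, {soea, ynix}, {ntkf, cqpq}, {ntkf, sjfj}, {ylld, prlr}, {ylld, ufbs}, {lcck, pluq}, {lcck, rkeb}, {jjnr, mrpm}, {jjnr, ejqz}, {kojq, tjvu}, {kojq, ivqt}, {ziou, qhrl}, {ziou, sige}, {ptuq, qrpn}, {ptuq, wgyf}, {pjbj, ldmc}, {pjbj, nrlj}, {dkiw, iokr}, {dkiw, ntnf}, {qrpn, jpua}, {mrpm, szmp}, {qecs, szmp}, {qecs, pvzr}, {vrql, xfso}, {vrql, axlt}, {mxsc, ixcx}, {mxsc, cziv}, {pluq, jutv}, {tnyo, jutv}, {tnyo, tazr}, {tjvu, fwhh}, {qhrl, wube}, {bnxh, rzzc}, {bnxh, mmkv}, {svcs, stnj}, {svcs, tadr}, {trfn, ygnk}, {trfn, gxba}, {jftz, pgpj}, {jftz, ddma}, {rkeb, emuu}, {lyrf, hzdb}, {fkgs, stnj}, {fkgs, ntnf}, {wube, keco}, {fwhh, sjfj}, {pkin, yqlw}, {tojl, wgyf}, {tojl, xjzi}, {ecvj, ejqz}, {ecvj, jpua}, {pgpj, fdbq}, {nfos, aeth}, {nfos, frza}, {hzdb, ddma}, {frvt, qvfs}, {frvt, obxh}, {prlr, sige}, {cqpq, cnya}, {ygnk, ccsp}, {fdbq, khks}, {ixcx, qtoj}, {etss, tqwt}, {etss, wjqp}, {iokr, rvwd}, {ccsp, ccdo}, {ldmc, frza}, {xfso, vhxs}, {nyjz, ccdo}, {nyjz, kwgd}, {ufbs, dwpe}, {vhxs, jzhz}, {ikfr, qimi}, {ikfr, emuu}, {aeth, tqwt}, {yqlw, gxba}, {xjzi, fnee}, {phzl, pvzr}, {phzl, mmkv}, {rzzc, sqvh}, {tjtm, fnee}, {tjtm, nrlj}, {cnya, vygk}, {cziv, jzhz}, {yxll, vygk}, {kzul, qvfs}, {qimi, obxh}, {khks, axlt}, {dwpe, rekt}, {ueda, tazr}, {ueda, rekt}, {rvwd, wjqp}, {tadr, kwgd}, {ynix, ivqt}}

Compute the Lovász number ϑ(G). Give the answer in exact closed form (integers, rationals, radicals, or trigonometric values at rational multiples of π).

101*cos(pi/101)/(cos(pi/101) + 1)

N(jftz) = {pgpj, ddma}, |N(jftz)| = 2.
deg(emuu) = 2; N(emuu) = {rkeb, ikfr}.
deg(ptuq) = 2; N(ptuq) = {qrpn, wgyf}.
deg(aeth) = 2; N(aeth) = {nfos, tqwt}.
deg(v) = 2 for all v (|V|=101); a single 101-cycle (edge-transitive).
A has 51 distinct eigenvalues ≈ [2.0, 1.996, 1.985, 1.965, 1.938, 1.904, 1.862, 1.813, 1.757, 1.695, 1.625, 1.55, 1.468, 1.381, 1.288, 1.191, 1.088, 0.982, 0.872, 0.758, 0.642, 0.523, 0.402, 0.279, 0.155, 0.031, -0.093, -0.217, -0.34, -0.462, -0.582, -0.7, -0.815, -0.927, -1.036, -1.14, -1.24, -1.335, -1.425, -1.51, -1.588, -1.661, -1.727, -1.786, -1.839, -1.884, -1.922, -1.953, -1.976, -1.991, -1.999].
λ_max=2, λ_min=-2*cos(pi/101); ϑ = −101·λ_min/(λ_max−λ_min) = 101*cos(pi/101)/(cos(pi/101) + 1).
Numerically 50.487783.
50 ≤ 101*cos(pi/101)/(cos(pi/101) + 1) ≤ 51: both strict.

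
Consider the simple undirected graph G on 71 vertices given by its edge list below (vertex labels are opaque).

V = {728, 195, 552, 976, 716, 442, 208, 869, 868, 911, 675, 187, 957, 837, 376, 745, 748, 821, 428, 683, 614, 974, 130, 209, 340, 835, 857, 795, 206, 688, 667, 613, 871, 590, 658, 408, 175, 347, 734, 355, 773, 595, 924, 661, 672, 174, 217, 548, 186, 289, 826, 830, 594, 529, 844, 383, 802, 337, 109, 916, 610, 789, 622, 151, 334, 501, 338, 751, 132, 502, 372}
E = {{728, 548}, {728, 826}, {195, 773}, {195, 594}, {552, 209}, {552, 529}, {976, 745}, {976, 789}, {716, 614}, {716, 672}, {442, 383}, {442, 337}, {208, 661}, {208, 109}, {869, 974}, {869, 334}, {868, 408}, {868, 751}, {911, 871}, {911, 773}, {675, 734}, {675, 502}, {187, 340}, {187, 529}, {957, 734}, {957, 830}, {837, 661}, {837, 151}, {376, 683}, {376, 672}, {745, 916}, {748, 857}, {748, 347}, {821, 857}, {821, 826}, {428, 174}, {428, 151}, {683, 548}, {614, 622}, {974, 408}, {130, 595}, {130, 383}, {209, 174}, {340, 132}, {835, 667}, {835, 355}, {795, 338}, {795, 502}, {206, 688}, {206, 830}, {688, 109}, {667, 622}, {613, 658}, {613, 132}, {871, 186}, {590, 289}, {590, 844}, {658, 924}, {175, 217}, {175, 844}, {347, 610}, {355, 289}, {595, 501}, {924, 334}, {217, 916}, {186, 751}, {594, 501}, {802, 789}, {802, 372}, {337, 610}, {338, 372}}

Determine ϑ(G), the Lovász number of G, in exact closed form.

71*cos(pi/71)/(cos(pi/71) + 1)

Vertex 826 has 2 neighbors: 728, 821.
N(338) = {795, 372}, |N(338)| = 2.
Vertex 206 has 2 neighbors: 688, 830.
Vertex 595 has 2 neighbors: 130, 501.
Regular of degree 2 on 71 vertices: this is C_{71}, the 71-cycle.
spec(A) ≈ [2.0, 1.9922, 1.9688, 1.9299, 1.876, 1.8074, 1.7246, 1.6284, 1.5194, 1.3985, 1.2666, 1.1249, 0.9743, 0.8162, 0.6516, 0.4819, 0.3085, 0.1326, -0.0442, -0.2208, -0.3956, -0.5673, -0.7346, -0.8961, -1.0507, -1.1969, -1.3339, -1.4604, -1.5754, -1.6781, -1.7677, -1.8435, -1.9048, -1.9513, -1.9824, -1.998] (distinct, 4 d.p.).
ϑ = −N·λ_min/(λ_max−λ_min) = −71·(-2*cos(pi/71))/(2−(-2*cos(pi/71))) = 71*cos(pi/71)/(cos(pi/71) + 1).
≈ 35.4826 (to 4 d.p.).
35 ≤ 71*cos(pi/71)/(cos(pi/71) + 1) ≤ 36: both strict.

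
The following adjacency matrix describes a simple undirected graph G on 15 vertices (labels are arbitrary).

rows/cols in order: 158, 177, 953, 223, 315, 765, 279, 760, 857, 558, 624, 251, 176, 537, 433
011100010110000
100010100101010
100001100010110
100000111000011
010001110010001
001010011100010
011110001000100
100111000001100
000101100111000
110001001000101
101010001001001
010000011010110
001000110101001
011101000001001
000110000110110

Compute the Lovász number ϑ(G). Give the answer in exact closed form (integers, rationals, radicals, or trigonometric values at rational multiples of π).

5

Vertex 537 has 6 neighbors: 177, 953, 223, 765, 251, 433.
Vertex 279 has 6 neighbors: 177, 953, 223, 315, 857, 176.
deg(558) = 6; N(558) = {158, 177, 765, 857, 176, 433}.
Vertex 765 has 6 neighbors: 953, 315, 760, 857, 558, 537.
Regular of degree 6 on 15 vertices: Kneser-type, 2-subsets of [6].
A has 3 distinct eigenvalues ≈ [6.0, 1.0, -3.0].
Lovász: ϑ = −15(-3)/(6+-1*(-3)) = 5.
Numerically 5.0000.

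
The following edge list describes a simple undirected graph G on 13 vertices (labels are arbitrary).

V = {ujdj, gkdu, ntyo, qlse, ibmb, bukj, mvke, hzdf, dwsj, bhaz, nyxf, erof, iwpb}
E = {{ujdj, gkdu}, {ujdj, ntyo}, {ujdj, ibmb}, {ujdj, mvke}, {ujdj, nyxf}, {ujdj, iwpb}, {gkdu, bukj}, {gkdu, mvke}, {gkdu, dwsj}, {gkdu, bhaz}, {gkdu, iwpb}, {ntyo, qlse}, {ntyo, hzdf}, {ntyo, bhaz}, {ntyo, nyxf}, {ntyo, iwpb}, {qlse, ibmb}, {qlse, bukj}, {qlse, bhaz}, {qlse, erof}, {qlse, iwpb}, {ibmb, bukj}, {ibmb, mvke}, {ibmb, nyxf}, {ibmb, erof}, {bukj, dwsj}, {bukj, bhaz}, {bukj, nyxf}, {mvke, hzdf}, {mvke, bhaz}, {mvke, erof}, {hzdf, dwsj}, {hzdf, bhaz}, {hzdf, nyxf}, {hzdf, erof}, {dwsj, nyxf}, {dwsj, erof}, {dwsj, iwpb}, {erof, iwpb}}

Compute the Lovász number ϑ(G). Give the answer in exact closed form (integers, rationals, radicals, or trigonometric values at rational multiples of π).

sqrt(13)

deg(mvke) = 6; N(mvke) = {ujdj, gkdu, ibmb, hzdf, bhaz, erof}.
N(ujdj) = {gkdu, ntyo, ibmb, mvke, nyxf, iwpb}, |N(ujdj)| = 6.
N(iwpb) = {ujdj, gkdu, ntyo, qlse, dwsj, erof}, |N(iwpb)| = 6.
Vertex hzdf has 6 neighbors: ntyo, mvke, dwsj, bhaz, nyxf, erof.
13-vertex 6-regular graph: Paley(13): SR with (k,λ,μ)=(6,2,3).
Distinct eigenvalues (to 4 d.p.): [6.0, 1.3028, -2.3028].
With N=13: ϑ(G) = 13·(-(-sqrt(13)/2 - 1/2))/(6−(-sqrt(13)/2 - 1/2)) = sqrt(13).
ϑ(G) ≈ 3.60555.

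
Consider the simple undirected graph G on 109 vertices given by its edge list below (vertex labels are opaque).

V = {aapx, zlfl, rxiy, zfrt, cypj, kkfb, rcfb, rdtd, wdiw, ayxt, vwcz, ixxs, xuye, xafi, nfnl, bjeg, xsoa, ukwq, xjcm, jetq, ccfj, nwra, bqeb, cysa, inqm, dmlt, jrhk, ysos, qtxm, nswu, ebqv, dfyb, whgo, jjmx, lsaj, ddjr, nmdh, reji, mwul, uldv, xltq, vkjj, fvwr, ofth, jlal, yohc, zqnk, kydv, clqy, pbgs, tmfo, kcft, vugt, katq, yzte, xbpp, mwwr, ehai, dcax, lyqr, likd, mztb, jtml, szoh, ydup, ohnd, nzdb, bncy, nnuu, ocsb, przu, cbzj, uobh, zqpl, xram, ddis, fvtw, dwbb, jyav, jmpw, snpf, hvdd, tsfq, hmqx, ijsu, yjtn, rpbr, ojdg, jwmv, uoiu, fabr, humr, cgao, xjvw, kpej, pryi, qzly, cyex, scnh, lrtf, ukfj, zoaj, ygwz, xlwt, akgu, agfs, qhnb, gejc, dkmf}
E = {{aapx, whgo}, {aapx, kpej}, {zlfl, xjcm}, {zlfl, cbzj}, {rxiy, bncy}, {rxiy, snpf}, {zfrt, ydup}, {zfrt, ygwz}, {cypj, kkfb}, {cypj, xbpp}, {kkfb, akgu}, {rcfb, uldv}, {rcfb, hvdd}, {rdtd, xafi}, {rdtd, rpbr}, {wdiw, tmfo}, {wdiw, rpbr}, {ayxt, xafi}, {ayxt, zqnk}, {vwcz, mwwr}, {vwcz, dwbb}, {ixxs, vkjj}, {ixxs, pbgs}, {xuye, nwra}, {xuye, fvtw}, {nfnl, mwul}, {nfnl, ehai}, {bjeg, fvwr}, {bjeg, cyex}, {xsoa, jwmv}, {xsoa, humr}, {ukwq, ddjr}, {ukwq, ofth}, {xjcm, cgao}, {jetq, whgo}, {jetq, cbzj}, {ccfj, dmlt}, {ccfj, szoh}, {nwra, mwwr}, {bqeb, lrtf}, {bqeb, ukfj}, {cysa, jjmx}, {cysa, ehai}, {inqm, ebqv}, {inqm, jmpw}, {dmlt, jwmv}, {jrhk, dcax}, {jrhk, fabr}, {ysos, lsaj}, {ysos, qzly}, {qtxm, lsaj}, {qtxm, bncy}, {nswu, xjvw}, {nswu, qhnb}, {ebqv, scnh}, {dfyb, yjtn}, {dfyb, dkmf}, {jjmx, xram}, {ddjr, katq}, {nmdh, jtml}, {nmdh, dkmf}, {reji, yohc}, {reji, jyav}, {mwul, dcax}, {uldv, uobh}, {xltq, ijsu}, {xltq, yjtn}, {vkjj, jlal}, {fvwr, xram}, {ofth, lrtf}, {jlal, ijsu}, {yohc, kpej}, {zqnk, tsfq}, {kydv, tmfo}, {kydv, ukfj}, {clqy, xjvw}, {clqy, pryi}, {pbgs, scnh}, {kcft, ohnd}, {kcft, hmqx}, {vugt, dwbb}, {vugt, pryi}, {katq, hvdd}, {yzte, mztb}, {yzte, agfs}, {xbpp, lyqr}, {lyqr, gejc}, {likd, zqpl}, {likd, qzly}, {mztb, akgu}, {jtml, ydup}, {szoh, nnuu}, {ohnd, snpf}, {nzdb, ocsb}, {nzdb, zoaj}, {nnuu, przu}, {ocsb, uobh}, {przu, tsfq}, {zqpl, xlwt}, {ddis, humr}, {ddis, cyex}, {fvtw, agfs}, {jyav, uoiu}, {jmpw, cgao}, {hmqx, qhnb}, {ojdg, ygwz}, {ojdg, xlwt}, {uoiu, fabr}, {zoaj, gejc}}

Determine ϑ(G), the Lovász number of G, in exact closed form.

109*cos(pi/109)/(cos(pi/109) + 1)

deg(xltq) = 2; N(xltq) = {ijsu, yjtn}.
N(jmpw) = {inqm, cgao}, |N(jmpw)| = 2.
deg(cyex) = 2; N(cyex) = {bjeg, ddis}.
deg(zoaj) = 2; N(zoaj) = {nzdb, gejc}.
deg(v) = 2 for all v (|V|=109); connected 2-regular on 109 ⇒ C_{109}.
Distinct eigenvalues (to 3 d.p.): [2.0, 1.997, 1.987, 1.97, 1.947, 1.918, 1.882, 1.839, 1.791, 1.737, 1.677, 1.611, 1.54, 1.464, 1.383, 1.298, 1.208, 1.114, 1.017, 0.916, 0.812, 0.705, 0.596, 0.485, 0.372, 0.259, 0.144, 0.029, -0.086, -0.201, -0.316, -0.429, -0.541, -0.651, -0.759, -0.864, -0.967, -1.066, -1.162, -1.253, -1.341, -1.424, -1.503, -1.576, -1.645, -1.708, -1.765, -1.816, -1.861, -1.9, -1.933, -1.959, -1.979, -1.993, -1.999].
With N=109: ϑ(G) = 109·(-(-1)*2*cos(pi/109))/(2−(-2*cos(pi/109))) = 109*cos(pi/109)/(cos(pi/109) + 1).
ϑ(G) ≈ 54.488680.
54 ≤ 109*cos(pi/109)/(cos(pi/109) + 1) ≤ 55: both strict.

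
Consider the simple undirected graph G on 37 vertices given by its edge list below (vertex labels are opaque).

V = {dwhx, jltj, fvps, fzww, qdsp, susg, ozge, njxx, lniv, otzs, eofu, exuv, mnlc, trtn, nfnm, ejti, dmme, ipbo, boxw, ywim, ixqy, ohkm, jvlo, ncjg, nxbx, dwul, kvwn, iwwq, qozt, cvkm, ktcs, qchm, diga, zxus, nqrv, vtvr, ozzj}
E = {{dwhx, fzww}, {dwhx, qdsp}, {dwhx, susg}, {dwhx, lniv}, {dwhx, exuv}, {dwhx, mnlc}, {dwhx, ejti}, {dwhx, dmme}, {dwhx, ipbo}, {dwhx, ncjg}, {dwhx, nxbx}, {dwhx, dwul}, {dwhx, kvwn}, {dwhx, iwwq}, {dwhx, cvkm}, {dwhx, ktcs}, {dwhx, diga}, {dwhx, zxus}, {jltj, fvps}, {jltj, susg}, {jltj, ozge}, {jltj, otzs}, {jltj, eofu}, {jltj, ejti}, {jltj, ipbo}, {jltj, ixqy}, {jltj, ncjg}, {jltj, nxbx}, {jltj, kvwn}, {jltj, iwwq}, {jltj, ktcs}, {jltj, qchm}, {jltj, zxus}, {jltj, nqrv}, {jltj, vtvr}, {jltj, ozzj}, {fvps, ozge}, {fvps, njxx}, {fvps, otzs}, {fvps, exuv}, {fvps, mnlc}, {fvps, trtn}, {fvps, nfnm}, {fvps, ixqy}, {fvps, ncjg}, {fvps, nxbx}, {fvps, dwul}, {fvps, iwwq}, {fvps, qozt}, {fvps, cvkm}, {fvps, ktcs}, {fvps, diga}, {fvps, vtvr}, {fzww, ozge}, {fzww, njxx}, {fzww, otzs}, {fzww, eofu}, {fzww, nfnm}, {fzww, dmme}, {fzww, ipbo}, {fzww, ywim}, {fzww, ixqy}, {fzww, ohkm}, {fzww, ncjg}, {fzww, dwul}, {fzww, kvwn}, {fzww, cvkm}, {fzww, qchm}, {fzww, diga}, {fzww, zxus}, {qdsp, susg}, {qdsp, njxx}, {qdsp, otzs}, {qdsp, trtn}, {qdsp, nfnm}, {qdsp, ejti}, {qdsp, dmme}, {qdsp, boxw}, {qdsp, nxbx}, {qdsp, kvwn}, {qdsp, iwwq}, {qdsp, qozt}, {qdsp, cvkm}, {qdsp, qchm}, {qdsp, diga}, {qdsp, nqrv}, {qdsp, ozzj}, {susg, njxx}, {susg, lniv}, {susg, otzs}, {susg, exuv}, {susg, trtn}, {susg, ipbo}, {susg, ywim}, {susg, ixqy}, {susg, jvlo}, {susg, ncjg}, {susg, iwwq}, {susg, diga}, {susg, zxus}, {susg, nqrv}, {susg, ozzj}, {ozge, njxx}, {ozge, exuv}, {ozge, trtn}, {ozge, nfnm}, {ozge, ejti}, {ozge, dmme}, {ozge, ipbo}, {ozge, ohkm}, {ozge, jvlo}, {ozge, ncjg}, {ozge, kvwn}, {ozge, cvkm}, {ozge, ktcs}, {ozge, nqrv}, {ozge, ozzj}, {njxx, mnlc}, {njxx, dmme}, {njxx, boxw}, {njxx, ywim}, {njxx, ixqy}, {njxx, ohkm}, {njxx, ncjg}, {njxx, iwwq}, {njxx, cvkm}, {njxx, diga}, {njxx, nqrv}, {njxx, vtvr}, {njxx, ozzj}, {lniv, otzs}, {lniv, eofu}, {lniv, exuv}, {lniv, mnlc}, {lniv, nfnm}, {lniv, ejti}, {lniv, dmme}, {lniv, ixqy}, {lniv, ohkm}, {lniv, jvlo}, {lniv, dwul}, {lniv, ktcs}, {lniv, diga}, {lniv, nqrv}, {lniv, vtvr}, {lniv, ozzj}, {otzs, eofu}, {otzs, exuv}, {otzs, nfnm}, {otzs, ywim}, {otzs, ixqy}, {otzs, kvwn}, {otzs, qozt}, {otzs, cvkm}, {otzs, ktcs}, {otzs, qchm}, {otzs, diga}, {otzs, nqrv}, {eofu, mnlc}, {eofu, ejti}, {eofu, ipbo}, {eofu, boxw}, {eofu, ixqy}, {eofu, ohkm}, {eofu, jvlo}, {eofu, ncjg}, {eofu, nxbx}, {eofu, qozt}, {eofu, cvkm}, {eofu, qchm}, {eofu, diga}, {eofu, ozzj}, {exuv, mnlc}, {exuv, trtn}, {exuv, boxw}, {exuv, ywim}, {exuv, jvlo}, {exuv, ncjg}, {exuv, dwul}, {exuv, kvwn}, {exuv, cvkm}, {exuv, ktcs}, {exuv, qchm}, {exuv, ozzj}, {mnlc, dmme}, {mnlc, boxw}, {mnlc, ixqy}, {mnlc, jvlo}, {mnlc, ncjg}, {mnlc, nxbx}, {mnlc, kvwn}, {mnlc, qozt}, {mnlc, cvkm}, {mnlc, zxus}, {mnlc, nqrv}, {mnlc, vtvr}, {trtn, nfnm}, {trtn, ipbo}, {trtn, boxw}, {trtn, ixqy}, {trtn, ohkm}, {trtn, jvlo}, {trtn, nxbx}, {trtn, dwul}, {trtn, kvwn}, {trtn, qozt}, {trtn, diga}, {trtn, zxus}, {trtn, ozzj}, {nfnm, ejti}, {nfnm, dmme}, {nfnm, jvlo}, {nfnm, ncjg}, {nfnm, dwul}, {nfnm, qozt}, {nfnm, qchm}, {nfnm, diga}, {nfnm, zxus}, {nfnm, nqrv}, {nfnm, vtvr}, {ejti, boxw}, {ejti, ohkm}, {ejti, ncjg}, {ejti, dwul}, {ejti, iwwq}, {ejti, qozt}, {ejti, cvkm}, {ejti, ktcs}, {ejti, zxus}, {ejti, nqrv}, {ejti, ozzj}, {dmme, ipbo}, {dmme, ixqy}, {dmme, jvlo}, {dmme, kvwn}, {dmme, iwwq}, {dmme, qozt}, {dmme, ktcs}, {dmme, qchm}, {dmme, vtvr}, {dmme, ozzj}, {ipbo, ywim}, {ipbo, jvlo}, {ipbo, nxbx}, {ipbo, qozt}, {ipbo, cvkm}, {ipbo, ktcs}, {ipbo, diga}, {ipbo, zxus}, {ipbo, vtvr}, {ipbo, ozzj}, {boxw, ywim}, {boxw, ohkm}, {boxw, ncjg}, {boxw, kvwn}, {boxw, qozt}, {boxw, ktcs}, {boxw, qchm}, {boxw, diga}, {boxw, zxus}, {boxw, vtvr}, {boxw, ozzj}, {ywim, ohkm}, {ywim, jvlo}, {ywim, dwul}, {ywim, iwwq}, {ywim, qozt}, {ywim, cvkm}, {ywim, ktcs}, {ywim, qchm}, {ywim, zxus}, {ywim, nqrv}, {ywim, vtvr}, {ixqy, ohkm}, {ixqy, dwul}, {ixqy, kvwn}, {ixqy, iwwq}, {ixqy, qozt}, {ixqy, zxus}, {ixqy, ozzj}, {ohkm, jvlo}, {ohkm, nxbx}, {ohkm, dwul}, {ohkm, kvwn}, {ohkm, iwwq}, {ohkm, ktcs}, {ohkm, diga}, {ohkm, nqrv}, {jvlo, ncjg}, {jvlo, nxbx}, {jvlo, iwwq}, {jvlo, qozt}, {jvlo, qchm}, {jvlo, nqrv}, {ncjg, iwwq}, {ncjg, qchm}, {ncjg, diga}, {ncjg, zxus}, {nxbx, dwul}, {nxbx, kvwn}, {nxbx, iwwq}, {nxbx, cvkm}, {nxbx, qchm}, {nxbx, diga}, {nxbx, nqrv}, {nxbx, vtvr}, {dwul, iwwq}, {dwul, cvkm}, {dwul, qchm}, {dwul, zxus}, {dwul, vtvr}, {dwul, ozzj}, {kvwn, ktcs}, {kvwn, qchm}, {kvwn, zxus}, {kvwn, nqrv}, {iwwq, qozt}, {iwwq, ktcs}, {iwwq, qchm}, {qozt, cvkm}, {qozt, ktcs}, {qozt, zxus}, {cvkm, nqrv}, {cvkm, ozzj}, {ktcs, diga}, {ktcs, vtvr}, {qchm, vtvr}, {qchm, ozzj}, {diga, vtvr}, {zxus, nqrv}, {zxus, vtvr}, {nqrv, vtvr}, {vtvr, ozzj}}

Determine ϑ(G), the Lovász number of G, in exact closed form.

sqrt(37)

deg(otzs) = 18; N(otzs) = {jltj, fvps, fzww, qdsp, susg, lniv, eofu, exuv, nfnm, ywim, ixqy, kvwn, qozt, cvkm, ktcs, qchm, diga, nqrv}.
deg(trtn) = 18; N(trtn) = {fvps, qdsp, susg, ozge, exuv, nfnm, ipbo, boxw, ixqy, ohkm, jvlo, nxbx, dwul, kvwn, qozt, diga, zxus, ozzj}.
N(iwwq) = {dwhx, jltj, fvps, qdsp, susg, njxx, ejti, dmme, ywim, ixqy, ohkm, jvlo, ncjg, nxbx, dwul, qozt, ktcs, qchm}, |N(iwwq)| = 18.
deg(ixqy) = 18; N(ixqy) = {jltj, fvps, fzww, susg, njxx, lniv, otzs, eofu, mnlc, trtn, dmme, ohkm, dwul, kvwn, iwwq, qozt, zxus, ozzj}.
Regular of degree 18 on 37 vertices: SR(37,18,8,9) — a Paley graph.
A has 3 distinct eigenvalues ≈ [18.0, 2.5414, -3.5414].
−37·(-sqrt(37)/2 - 1/2) / ((18)−(-sqrt(37)/2 - 1/2)) = sqrt(37) = ϑ(G).
≈ 6.082763 (to 6 d.p.).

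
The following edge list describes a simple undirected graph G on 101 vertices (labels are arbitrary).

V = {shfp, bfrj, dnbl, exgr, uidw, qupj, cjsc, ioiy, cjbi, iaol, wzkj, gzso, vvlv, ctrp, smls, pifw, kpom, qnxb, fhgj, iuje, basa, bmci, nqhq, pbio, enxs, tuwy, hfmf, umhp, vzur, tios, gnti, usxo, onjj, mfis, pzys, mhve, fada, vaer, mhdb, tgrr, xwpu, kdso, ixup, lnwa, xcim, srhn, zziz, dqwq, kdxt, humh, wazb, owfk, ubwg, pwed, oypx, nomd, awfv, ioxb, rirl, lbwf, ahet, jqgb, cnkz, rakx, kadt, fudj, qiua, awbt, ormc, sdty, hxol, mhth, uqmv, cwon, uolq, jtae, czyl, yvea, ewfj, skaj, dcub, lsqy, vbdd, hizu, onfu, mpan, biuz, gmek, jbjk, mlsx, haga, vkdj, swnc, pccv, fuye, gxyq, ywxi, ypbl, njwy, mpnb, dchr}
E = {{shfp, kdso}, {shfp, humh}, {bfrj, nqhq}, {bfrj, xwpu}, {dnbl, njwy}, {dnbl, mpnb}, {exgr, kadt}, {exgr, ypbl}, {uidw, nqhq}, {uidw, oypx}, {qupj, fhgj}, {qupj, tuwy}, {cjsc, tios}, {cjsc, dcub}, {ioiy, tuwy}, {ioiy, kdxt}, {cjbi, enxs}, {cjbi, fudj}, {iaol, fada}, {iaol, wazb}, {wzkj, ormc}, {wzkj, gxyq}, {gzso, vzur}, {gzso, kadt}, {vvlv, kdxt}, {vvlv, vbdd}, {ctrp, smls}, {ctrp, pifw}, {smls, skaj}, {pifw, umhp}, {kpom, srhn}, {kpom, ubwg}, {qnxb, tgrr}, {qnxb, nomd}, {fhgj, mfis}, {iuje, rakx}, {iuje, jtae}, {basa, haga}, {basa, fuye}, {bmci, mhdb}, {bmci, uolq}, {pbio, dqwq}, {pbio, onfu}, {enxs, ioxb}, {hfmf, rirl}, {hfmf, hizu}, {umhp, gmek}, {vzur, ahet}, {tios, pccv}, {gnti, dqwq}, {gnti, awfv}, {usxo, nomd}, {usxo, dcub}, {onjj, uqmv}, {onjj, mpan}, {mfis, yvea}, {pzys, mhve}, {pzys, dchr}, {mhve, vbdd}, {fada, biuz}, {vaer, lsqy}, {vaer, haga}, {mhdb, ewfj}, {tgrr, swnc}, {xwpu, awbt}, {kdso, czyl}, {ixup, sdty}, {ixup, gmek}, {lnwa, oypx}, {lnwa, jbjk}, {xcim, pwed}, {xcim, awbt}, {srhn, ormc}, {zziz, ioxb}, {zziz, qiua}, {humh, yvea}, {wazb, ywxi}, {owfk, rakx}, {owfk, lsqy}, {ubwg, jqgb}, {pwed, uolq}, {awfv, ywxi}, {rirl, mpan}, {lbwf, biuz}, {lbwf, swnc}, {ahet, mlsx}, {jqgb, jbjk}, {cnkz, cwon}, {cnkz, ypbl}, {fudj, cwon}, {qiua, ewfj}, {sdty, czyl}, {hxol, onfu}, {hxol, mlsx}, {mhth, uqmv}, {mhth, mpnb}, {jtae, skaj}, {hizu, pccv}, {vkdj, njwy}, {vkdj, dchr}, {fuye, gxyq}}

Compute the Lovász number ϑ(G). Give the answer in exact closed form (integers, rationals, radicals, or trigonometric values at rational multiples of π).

N(basa) = {haga, fuye}, |N(basa)| = 2.
deg(hxol) = 2; N(hxol) = {onfu, mlsx}.
N(lnwa) = {oypx, jbjk}, |N(lnwa)| = 2.
N(wzkj) = {ormc, gxyq}, |N(wzkj)| = 2.
2-regular, N=101; connected 2-regular on 101 ⇒ C_{101}.
spec(A) ≈ [2.0, 1.996, 1.985, 1.965, 1.938, 1.904, 1.862, 1.813, 1.757, 1.695, 1.625, 1.55, 1.468, 1.381, 1.288, 1.191, 1.088, 0.982, 0.872, 0.758, 0.642, 0.523, 0.402, 0.279, 0.155, 0.031, -0.093, -0.217, -0.34, -0.462, -0.582, -0.7, -0.815, -0.927, -1.036, -1.14, -1.24, -1.335, -1.425, -1.51, -1.588, -1.661, -1.727, -1.786, -1.839, -1.884, -1.922, -1.953, -1.976, -1.991, -1.999] (distinct, 3 d.p.).
ϑ = −N·λ_min/(λ_max−λ_min) = −101·(-2*cos(pi/101))/(2−(-2*cos(pi/101))) = 101*cos(pi/101)/(cos(pi/101) + 1).
ϑ(G) ≈ 50.4877832.
α=50, χ(Ḡ)=51; ϑ=101*cos(pi/101)/(cos(pi/101) + 1) lies between (both strict).

101*cos(pi/101)/(cos(pi/101) + 1)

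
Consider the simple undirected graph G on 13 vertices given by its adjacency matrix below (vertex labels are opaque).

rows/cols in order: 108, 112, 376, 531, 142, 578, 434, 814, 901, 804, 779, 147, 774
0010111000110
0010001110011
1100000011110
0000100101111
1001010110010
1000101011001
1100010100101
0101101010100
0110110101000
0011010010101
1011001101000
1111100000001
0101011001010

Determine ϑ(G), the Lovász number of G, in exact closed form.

sqrt(13)

deg(774) = 6; N(774) = {112, 531, 578, 434, 804, 147}.
N(578) = {108, 142, 434, 901, 804, 774}, |N(578)| = 6.
deg(434) = 6; N(434) = {108, 112, 578, 814, 779, 774}.
Vertex 901 has 6 neighbors: 112, 376, 142, 578, 814, 804.
6-regular, N=13; SR(13,6,2,3) — a Paley graph.
Distinct eigenvalues (to 4 d.p.): [6.0, 1.3028, -2.3028].
−13·(-sqrt(13)/2 - 1/2) / ((6)−(-sqrt(13)/2 - 1/2)) = sqrt(13) = ϑ(G).
= 3.6056… (decimal).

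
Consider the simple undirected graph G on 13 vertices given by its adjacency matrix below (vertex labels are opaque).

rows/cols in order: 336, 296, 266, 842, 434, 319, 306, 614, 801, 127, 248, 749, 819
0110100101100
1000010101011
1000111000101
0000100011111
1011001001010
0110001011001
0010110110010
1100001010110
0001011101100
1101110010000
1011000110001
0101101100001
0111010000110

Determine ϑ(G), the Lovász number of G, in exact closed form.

sqrt(13)

deg(819) = 6; N(819) = {296, 266, 842, 319, 248, 749}.
N(842) = {434, 801, 127, 248, 749, 819}, |N(842)| = 6.
deg(266) = 6; N(266) = {336, 434, 319, 306, 248, 819}.
deg(614) = 6; N(614) = {336, 296, 306, 801, 248, 749}.
G on 13 vertices is 6-regular; Paley(13): SR with (k,λ,μ)=(6,2,3).
Distinct eigenvalues (to 6 d.p.): [6.0, 1.302776, -2.302776].
−13·(-sqrt(13)/2 - 1/2) / ((6)−(-sqrt(13)/2 - 1/2)) = sqrt(13) = ϑ(G).
ϑ(G) ≈ 3.6056.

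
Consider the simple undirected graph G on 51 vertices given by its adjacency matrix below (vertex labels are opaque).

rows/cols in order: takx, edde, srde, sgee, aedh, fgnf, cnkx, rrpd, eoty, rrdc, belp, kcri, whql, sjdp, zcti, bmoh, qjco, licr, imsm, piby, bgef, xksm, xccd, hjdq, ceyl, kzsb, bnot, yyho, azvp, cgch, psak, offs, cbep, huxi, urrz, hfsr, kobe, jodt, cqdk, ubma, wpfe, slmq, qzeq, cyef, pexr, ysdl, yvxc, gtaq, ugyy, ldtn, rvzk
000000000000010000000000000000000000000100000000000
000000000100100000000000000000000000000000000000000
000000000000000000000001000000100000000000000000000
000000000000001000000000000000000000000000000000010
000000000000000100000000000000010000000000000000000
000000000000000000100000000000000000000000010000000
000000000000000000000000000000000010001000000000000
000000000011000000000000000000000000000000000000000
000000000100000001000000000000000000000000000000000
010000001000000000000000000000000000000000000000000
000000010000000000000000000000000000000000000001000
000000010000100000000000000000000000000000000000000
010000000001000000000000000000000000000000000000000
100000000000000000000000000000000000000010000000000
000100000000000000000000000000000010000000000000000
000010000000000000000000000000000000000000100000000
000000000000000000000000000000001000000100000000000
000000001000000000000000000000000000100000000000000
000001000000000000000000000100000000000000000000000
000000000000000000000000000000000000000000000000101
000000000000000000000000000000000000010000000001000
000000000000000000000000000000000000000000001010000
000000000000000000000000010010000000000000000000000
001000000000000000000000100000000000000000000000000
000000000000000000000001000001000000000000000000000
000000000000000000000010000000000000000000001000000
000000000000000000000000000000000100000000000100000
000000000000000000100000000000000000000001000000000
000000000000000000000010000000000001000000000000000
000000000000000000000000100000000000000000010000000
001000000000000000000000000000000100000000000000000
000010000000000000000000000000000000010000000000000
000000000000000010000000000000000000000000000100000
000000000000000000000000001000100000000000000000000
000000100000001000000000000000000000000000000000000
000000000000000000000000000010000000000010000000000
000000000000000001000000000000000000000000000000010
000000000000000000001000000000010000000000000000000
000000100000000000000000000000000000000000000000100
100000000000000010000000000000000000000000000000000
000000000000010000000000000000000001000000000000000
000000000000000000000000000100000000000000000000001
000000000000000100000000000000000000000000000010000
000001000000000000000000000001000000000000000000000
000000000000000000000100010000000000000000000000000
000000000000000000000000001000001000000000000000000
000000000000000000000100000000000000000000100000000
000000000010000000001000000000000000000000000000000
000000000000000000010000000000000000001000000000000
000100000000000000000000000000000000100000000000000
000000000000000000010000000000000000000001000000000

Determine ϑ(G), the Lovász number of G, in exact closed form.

51*cos(pi/51)/(cos(pi/51) + 1)

Vertex srde has 2 neighbors: hjdq, psak.
N(aedh) = {bmoh, offs}, |N(aedh)| = 2.
deg(sgee) = 2; N(sgee) = {zcti, ldtn}.
N(gtaq) = {belp, bgef}, |N(gtaq)| = 2.
deg(v) = 2 for all v (|V|=51); the odd cycle C_{51}.
Distinct eigenvalues (to 5 d.p.): [2.0, 1.98484, 1.93959, 1.86494, 1.76202, 1.63239, 1.47802, 1.30124, 1.10473, 0.89148, 0.66471, 0.42787, 0.18454, -0.06159, -0.30678, -0.54733, -0.77957, -1.0, -1.20527, -1.39227, -1.55816, -1.70043, -1.81693, -1.90588, -1.96595, -1.99621].
ϑ = −N·λ_min/(λ_max−λ_min) = −51·(-2*cos(pi/51))/(2−(-2*cos(pi/51))) = 51*cos(pi/51)/(cos(pi/51) + 1).
ϑ(G) ≈ 25.4757945.
Lovász sandwich 25 ≤ 51*cos(pi/51)/(cos(pi/51) + 1) ≤ 26: both strict.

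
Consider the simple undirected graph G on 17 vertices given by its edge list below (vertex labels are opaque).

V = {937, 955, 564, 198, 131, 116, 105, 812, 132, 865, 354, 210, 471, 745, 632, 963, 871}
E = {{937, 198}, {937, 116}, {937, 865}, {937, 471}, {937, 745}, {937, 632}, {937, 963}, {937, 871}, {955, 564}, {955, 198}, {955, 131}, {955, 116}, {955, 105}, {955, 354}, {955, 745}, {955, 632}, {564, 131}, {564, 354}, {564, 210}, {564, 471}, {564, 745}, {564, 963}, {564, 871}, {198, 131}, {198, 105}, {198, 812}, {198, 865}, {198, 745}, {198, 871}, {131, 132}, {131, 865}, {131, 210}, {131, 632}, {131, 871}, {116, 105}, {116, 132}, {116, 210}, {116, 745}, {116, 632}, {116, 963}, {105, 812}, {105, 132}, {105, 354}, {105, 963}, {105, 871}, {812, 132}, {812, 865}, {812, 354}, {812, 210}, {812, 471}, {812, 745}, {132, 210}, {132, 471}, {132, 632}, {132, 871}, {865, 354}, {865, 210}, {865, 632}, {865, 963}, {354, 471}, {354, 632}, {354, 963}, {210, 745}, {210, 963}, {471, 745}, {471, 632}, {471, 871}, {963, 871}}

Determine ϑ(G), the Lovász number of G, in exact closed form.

deg(131) = 8; N(131) = {955, 564, 198, 132, 865, 210, 632, 871}.
Vertex 116 has 8 neighbors: 937, 955, 105, 132, 210, 745, 632, 963.
N(963) = {937, 564, 116, 105, 865, 354, 210, 871}, |N(963)| = 8.
deg(871) = 8; N(871) = {937, 564, 198, 131, 105, 132, 471, 963}.
G on 17 vertices is 8-regular; SR(17,8,3,4) — a Paley graph.
A has 3 distinct eigenvalues ≈ [8.0, 1.561553, -2.561553].
With N=17: ϑ(G) = 17·(-(-sqrt(17)/2 - 1/2))/(8−(-sqrt(17)/2 - 1/2)) = sqrt(17).
= 4.1231… (decimal).

sqrt(17)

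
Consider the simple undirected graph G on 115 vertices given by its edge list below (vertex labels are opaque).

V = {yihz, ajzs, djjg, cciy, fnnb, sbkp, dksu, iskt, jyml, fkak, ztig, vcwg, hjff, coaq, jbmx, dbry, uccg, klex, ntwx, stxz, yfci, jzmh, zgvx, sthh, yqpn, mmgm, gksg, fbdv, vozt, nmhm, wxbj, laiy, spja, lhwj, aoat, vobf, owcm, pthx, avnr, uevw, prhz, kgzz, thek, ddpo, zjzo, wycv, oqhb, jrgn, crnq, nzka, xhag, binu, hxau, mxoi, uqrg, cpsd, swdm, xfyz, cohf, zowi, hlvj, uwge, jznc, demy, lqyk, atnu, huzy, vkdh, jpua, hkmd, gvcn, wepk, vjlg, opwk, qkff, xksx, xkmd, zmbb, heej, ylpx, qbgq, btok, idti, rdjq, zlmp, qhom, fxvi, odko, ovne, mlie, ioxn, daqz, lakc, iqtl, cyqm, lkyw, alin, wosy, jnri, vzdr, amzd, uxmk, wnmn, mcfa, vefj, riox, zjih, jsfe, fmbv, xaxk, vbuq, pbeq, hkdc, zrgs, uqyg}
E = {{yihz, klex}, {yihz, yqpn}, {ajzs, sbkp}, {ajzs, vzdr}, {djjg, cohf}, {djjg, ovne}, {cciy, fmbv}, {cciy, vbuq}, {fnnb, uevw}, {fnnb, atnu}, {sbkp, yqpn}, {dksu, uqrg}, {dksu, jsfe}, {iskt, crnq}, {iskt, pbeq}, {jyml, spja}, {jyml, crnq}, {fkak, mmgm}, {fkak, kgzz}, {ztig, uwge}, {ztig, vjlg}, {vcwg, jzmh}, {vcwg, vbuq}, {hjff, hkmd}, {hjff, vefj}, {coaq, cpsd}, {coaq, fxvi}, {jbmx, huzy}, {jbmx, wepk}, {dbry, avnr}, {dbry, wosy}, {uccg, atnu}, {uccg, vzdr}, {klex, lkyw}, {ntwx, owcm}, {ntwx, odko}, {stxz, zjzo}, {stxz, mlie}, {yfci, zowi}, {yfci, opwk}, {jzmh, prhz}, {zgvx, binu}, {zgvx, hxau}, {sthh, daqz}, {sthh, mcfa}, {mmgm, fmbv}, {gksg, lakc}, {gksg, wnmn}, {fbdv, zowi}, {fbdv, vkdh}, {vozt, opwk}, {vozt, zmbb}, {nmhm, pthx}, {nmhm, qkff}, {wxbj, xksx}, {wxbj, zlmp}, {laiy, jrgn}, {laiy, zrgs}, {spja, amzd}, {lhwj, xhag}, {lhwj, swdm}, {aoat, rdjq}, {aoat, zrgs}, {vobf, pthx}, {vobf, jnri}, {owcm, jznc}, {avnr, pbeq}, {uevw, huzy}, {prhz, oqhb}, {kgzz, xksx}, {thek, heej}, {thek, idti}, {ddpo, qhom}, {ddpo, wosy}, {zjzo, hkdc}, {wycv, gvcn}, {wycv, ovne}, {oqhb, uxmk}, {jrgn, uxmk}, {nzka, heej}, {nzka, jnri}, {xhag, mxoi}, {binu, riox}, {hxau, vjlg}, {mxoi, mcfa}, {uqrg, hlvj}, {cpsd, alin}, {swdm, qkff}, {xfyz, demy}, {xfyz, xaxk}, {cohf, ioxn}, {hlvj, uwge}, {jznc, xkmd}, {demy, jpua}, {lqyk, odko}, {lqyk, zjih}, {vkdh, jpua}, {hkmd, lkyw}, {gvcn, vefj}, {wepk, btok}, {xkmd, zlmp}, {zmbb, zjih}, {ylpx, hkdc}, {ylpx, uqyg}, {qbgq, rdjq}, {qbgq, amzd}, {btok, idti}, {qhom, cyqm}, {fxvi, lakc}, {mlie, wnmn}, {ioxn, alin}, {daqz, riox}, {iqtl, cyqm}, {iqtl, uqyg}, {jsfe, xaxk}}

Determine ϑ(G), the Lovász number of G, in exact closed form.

Vertex hjff has 2 neighbors: hkmd, vefj.
N(lqyk) = {odko, zjih}, |N(lqyk)| = 2.
Vertex djjg has 2 neighbors: cohf, ovne.
N(cpsd) = {coaq, alin}, |N(cpsd)| = 2.
deg(v) = 2 for all v (|V|=115); a single 115-cycle (edge-transitive).
Distinct eigenvalues (to 5 d.p.): [2.0, 1.99702, 1.98807, 1.97319, 1.95243, 1.92583, 1.89349, 1.8555, 1.81197, 1.76304, 1.70884, 1.64954, 1.58532, 1.51637, 1.44289, 1.36511, 1.28325, 1.19756, 1.1083, 1.01573, 0.92013, 0.82178, 0.72098, 0.61803, 0.51324, 0.40691, 0.29937, 0.19094, 0.08193, -0.02732, -0.13648, -0.24524, -0.35327, -0.46025, -0.56585, -0.66976, -0.77167, -0.87128, -0.96829, -1.06241, -1.15336, -1.24087, -1.32467, -1.40452, -1.48018, -1.55142, -1.61803, -1.67982, -1.73659, -1.78817, -1.83442, -1.8752, -1.91038, -1.93985, -1.96354, -1.98137, -1.99329, -1.99925].
Lovász (edge-transitive): ϑ = −115·(-2*cos(pi/115))/((2)−(-2*cos(pi/115))) = 115*cos(pi/115)/(cos(pi/115) + 1).
= 57.489270835… (decimal).
Check 57 ≤ 115*cos(pi/115)/(cos(pi/115) + 1) ≤ 58: both strict.

115*cos(pi/115)/(cos(pi/115) + 1)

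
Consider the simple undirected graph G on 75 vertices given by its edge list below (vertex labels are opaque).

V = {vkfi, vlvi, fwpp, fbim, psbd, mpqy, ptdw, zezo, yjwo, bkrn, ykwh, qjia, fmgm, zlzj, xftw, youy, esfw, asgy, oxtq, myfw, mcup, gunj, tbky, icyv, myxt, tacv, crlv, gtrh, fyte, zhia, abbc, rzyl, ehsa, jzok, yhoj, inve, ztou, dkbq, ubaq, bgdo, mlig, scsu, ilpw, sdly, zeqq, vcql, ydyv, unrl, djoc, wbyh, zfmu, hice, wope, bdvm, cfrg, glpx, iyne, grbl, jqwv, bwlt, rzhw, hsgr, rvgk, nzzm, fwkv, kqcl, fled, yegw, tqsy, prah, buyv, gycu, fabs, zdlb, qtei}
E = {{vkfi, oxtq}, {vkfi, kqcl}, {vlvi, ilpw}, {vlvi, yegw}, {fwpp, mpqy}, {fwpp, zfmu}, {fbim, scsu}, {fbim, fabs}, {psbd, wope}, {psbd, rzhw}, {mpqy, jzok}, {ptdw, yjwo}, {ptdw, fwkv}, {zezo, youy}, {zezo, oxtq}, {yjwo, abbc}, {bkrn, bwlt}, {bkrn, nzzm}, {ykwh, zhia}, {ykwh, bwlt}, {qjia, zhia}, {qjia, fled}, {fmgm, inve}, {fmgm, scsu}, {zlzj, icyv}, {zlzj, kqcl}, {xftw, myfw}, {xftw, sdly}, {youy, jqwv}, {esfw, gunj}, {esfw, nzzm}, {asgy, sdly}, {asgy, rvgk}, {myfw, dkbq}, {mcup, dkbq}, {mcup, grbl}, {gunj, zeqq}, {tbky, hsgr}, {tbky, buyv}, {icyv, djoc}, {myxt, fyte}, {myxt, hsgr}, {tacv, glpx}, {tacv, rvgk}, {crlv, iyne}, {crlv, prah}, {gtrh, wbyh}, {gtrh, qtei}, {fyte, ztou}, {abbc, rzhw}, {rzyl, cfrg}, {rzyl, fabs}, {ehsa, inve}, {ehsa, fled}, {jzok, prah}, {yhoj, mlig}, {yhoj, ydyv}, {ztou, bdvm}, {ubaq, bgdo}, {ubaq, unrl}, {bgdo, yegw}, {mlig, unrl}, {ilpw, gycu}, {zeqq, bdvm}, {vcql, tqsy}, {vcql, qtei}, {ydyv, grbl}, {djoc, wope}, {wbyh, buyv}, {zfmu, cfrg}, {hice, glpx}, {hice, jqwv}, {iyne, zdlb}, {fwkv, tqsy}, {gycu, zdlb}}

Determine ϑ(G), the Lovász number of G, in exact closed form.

Vertex fwpp has 2 neighbors: mpqy, zfmu.
Vertex zeqq has 2 neighbors: gunj, bdvm.
Vertex nzzm has 2 neighbors: bkrn, esfw.
deg(fabs) = 2; N(fabs) = {fbim, rzyl}.
75-vertex 2-regular graph: a single 75-cycle (edge-transitive).
Distinct eigenvalues (to 3 d.p.): [2.0, 1.993, 1.972, 1.937, 1.889, 1.827, 1.753, 1.666, 1.567, 1.458, 1.338, 1.209, 1.072, 0.927, 0.775, 0.618, 0.457, 0.292, 0.126, -0.042, -0.209, -0.375, -0.538, -0.697, -0.852, -1.0, -1.141, -1.275, -1.399, -1.514, -1.618, -1.711, -1.791, -1.86, -1.915, -1.956, -1.984, -1.998].
−75·(-2*cos(pi/75)) / ((2)−(-2*cos(pi/75))) = 75*cos(pi/75)/(cos(pi/75) + 1) = ϑ(G).
Numerically 37.483545848.
α=37, χ(Ḡ)=38; ϑ=75*cos(pi/75)/(cos(pi/75) + 1) lies between (both strict).

75*cos(pi/75)/(cos(pi/75) + 1)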